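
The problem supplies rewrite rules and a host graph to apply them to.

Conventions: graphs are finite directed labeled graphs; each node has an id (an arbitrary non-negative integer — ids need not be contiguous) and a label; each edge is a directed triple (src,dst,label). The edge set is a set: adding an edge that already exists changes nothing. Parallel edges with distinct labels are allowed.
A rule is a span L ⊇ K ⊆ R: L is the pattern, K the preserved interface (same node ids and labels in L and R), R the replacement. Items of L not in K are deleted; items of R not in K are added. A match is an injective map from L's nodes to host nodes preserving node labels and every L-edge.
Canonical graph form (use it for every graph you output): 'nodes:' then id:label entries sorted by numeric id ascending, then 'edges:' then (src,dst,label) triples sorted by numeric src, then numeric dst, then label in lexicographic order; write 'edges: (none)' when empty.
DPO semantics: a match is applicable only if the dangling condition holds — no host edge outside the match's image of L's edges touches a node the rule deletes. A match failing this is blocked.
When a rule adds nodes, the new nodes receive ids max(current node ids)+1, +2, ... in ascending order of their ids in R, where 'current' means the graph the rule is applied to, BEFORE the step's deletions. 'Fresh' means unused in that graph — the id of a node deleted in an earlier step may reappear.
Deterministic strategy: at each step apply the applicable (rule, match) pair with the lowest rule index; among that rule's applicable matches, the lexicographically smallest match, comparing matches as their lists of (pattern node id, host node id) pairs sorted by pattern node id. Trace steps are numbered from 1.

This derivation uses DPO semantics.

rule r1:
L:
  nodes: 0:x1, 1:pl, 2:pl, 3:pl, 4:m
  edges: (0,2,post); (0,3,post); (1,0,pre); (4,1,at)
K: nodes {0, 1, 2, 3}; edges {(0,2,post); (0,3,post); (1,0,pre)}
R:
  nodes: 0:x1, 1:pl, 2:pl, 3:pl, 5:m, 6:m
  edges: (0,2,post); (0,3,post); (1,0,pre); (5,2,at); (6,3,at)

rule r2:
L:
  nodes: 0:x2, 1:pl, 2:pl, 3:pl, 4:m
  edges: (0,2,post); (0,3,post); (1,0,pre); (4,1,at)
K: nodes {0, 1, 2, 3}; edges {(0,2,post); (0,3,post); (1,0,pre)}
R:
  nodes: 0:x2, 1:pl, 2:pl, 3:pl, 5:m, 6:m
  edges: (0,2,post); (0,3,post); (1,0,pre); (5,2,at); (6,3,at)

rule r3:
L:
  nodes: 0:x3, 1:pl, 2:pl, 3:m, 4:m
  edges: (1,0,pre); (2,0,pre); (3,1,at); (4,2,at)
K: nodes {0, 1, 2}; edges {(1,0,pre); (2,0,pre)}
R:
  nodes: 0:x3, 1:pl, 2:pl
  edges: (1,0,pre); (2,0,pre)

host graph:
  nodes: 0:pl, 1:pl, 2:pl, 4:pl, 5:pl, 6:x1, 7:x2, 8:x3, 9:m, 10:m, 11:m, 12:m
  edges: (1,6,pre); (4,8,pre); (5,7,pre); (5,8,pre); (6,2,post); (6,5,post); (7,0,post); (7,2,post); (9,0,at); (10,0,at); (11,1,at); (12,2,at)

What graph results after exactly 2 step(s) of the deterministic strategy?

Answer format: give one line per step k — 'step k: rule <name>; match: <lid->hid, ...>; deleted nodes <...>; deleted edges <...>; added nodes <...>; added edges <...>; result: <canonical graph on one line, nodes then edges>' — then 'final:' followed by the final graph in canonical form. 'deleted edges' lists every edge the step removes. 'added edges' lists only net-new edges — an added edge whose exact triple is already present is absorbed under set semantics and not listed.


step 1: rule r1; match: 0->6, 1->1, 2->2, 3->5, 4->11; deleted nodes 11; deleted edges (11,1,at); added nodes 13, 14; added edges (13,2,at); (14,5,at); result: nodes: 0:pl, 1:pl, 2:pl, 4:pl, 5:pl, 6:x1, 7:x2, 8:x3, 9:m, 10:m, 12:m, 13:m, 14:m edges: (1,6,pre); (4,8,pre); (5,7,pre); (5,8,pre); (6,2,post); (6,5,post); (7,0,post); (7,2,post); (9,0,at); (10,0,at); (12,2,at); (13,2,at); (14,5,at)
step 2: rule r2; match: 0->7, 1->5, 2->0, 3->2, 4->14; deleted nodes 14; deleted edges (14,5,at); added nodes 15, 16; added edges (15,0,at); (16,2,at); result: nodes: 0:pl, 1:pl, 2:pl, 4:pl, 5:pl, 6:x1, 7:x2, 8:x3, 9:m, 10:m, 12:m, 13:m, 15:m, 16:m edges: (1,6,pre); (4,8,pre); (5,7,pre); (5,8,pre); (6,2,post); (6,5,post); (7,0,post); (7,2,post); (9,0,at); (10,0,at); (12,2,at); (13,2,at); (15,0,at); (16,2,at)
final:
nodes: 0:pl, 1:pl, 2:pl, 4:pl, 5:pl, 6:x1, 7:x2, 8:x3, 9:m, 10:m, 12:m, 13:m, 15:m, 16:m
edges: (1,6,pre); (4,8,pre); (5,7,pre); (5,8,pre); (6,2,post); (6,5,post); (7,0,post); (7,2,post); (9,0,at); (10,0,at); (12,2,at); (13,2,at); (15,0,at); (16,2,at)


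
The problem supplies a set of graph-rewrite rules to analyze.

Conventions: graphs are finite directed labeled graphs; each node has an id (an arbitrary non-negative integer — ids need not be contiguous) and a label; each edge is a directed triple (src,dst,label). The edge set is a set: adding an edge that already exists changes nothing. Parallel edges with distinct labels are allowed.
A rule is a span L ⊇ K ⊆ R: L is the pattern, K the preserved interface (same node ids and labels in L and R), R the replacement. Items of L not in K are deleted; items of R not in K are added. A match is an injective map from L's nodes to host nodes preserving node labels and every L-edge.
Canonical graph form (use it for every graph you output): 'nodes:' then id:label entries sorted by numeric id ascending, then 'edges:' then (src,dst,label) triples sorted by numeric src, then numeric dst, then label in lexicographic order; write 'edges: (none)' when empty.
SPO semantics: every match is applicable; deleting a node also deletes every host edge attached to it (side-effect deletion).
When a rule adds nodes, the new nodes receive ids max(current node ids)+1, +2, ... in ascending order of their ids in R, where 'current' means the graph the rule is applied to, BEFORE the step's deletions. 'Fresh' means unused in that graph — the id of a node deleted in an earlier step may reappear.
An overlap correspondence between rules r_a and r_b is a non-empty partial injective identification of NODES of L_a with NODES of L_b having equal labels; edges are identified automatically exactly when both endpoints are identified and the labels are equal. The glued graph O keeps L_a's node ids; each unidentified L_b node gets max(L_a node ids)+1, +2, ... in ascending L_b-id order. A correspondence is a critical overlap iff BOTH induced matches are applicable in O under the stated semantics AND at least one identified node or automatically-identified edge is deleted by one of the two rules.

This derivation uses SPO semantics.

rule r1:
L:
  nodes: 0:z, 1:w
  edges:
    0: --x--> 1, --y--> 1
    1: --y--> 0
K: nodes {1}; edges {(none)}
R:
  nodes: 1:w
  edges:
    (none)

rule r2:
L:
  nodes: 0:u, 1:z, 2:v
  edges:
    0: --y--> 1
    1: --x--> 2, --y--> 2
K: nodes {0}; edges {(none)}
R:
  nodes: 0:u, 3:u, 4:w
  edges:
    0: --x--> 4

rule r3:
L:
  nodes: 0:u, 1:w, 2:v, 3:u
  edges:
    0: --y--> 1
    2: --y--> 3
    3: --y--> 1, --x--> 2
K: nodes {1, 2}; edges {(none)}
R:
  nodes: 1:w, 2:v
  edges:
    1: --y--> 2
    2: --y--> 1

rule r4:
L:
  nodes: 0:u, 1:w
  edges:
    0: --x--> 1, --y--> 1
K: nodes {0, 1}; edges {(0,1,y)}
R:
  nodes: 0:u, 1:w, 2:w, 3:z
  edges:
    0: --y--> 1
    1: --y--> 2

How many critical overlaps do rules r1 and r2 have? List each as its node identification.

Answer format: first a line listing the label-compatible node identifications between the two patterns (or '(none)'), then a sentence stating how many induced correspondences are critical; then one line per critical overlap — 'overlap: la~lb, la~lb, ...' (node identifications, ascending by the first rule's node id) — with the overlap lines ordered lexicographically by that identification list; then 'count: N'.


label-compatible node identifications between L(r1) and L(r2): 0~1
1 of the induced correspondences is a critical overlap of r1 and r2.
overlap: 0~1
count: 1


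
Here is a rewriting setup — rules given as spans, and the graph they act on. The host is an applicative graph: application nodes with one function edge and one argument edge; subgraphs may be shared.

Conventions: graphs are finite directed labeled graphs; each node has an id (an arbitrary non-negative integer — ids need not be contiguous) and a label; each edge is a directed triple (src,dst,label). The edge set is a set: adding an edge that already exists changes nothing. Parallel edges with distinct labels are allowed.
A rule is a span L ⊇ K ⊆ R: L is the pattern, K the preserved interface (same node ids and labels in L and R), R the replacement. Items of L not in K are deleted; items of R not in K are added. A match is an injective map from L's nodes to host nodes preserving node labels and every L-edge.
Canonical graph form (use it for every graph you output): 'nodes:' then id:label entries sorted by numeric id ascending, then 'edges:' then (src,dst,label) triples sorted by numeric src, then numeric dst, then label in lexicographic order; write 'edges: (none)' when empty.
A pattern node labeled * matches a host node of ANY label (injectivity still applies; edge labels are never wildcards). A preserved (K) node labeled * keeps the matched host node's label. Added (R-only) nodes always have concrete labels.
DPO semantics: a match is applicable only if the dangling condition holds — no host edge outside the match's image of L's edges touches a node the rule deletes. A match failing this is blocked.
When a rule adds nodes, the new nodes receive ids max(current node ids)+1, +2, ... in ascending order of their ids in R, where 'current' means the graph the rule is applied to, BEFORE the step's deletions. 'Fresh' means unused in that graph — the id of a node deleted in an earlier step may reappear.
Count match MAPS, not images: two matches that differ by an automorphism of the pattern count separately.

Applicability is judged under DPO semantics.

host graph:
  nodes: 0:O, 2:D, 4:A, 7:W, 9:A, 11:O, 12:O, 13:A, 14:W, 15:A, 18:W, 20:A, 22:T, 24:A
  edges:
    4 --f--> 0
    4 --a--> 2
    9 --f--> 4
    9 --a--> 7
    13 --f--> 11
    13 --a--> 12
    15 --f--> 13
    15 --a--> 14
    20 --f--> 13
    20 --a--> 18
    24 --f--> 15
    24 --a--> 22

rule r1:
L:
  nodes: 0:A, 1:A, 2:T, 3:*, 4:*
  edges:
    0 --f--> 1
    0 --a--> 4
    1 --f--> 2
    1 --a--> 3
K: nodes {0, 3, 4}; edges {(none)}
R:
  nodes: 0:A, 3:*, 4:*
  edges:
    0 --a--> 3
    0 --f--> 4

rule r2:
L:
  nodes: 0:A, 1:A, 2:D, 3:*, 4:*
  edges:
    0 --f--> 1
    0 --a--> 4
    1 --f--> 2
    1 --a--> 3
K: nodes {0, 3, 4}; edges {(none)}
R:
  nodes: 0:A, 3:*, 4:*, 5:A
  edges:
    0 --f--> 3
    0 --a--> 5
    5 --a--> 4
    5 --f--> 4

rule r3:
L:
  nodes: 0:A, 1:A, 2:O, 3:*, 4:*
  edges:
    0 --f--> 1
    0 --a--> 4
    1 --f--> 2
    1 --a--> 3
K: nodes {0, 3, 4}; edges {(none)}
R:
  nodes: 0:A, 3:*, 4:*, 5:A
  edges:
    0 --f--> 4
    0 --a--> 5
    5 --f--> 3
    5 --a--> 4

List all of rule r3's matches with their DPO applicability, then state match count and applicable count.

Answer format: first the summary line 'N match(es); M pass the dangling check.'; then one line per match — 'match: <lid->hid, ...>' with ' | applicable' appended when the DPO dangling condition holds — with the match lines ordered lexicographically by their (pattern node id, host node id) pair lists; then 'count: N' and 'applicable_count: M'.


3 match(es); 1 pass the dangling check.
match: 0->9, 1->4, 2->0, 3->2, 4->7 | applicable
match: 0->15, 1->13, 2->11, 3->12, 4->14
match: 0->20, 1->13, 2->11, 3->12, 4->18
count: 3
applicable_count: 1


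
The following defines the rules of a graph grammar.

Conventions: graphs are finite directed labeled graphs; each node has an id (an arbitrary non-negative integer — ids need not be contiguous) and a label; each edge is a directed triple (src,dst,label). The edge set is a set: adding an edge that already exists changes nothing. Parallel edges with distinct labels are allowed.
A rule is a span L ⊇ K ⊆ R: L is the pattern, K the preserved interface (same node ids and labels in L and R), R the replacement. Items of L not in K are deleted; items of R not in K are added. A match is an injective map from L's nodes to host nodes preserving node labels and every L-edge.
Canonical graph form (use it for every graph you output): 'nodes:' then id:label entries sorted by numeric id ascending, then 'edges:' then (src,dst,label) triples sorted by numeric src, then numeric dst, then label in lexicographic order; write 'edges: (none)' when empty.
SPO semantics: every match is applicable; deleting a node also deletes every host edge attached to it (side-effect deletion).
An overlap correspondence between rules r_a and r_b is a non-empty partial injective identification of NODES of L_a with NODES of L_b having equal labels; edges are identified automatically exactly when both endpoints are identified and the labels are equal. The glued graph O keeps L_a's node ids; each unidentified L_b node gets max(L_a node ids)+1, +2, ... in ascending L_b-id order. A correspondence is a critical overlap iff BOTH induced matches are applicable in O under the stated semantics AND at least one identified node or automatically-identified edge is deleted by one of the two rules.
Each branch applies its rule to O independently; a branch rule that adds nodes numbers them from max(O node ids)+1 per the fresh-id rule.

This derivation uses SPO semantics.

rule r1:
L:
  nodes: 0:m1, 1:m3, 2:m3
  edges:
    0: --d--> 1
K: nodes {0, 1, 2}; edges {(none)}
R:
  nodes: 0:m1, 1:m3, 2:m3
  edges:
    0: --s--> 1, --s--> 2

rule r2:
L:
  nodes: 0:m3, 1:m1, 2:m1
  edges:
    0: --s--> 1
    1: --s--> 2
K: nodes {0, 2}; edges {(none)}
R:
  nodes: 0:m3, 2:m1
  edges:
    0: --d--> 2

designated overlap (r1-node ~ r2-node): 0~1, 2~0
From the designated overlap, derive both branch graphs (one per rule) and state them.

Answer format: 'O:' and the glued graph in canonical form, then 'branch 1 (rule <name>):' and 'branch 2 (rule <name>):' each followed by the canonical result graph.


O:
nodes: 0:m1, 1:m3, 2:m3, 3:m1
edges: (0,1,d); (0,3,s); (2,0,s)
branch 1 (rule r1):
nodes: 0:m1, 1:m3, 2:m3, 3:m1
edges: (0,1,s); (0,2,s); (0,3,s); (2,0,s)
branch 2 (rule r2):
nodes: 1:m3, 2:m3, 3:m1
edges: (2,3,d)


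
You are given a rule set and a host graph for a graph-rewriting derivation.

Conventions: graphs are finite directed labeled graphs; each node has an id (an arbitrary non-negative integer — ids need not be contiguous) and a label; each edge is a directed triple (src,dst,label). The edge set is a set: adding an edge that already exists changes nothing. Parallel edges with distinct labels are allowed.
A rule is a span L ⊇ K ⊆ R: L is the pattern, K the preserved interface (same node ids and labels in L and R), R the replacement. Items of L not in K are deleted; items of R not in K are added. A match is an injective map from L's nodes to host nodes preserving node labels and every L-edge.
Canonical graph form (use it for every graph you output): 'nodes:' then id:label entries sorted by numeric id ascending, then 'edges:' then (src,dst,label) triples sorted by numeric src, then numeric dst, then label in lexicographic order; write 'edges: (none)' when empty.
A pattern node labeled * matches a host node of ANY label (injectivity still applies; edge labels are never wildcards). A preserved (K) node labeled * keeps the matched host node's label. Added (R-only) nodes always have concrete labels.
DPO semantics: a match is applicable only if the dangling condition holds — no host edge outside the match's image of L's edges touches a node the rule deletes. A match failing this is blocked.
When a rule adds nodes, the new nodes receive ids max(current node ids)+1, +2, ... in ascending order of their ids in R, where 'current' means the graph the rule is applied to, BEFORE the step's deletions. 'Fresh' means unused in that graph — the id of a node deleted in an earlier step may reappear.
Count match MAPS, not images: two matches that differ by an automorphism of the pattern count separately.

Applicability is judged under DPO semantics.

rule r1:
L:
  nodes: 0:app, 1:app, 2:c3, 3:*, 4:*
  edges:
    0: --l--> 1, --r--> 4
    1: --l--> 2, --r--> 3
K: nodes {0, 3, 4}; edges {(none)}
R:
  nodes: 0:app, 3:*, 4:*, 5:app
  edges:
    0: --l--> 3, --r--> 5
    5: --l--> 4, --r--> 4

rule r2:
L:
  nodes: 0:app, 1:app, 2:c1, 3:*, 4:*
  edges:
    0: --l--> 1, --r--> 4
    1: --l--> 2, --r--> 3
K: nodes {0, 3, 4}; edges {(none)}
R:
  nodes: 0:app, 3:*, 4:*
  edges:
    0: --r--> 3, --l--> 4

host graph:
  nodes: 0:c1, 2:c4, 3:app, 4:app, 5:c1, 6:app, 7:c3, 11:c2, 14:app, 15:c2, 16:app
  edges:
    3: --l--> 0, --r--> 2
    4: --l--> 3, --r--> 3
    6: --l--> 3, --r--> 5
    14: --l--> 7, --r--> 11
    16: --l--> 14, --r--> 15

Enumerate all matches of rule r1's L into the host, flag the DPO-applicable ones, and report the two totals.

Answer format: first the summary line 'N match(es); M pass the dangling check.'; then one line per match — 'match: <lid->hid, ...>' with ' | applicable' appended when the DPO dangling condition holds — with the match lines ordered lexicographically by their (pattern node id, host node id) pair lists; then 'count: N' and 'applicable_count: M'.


1 match(es); 1 pass the dangling check.
match: 0->16, 1->14, 2->7, 3->11, 4->15 | applicable
count: 1
applicable_count: 1


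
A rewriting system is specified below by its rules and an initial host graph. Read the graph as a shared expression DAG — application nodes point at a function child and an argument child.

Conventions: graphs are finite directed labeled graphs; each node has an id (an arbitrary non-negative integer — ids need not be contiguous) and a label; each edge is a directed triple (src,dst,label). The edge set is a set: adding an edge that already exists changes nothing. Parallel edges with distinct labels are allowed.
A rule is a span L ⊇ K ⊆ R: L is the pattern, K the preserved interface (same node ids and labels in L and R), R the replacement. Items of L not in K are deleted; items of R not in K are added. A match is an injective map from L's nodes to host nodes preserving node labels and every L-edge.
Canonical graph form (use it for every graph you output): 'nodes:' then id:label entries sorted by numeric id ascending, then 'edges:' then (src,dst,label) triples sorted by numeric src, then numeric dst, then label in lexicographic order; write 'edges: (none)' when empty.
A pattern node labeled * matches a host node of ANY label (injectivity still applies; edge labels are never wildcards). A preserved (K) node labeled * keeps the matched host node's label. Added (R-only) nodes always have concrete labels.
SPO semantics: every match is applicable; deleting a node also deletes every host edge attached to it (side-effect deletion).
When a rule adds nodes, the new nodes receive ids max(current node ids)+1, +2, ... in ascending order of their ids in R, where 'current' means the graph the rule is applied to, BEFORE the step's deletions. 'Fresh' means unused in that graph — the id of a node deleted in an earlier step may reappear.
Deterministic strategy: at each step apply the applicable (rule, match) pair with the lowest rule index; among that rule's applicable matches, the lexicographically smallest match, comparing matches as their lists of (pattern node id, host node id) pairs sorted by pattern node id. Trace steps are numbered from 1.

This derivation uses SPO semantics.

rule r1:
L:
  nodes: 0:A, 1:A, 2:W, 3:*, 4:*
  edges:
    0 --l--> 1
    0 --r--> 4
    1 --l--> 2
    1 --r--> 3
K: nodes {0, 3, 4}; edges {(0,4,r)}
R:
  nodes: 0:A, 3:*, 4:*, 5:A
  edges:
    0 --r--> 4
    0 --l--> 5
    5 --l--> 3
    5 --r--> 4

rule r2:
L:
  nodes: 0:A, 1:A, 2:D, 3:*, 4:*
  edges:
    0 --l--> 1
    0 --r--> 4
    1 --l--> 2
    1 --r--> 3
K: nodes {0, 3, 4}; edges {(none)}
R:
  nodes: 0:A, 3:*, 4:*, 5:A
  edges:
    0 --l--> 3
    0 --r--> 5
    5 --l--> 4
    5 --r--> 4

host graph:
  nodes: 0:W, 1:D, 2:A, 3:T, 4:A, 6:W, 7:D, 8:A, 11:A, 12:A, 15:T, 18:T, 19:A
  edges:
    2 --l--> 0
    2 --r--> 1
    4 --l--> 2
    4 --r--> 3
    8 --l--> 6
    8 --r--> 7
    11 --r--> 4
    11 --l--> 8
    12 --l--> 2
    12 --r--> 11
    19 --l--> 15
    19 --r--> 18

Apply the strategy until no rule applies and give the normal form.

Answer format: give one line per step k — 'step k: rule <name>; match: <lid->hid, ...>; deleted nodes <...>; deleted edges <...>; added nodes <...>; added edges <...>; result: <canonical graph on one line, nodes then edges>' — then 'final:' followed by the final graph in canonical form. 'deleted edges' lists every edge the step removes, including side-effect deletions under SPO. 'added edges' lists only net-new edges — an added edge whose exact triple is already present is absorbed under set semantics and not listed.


step 1: rule r1; match: 0->4, 1->2, 2->0, 3->1, 4->3; deleted nodes 0, 2; deleted edges (2,0,l); (2,1,r); (4,2,l); (12,2,l); added nodes 20; added edges (4,20,l); (20,1,l); (20,3,r); result: nodes: 1:D, 3:T, 4:A, 6:W, 7:D, 8:A, 11:A, 12:A, 15:T, 18:T, 19:A, 20:A edges: (4,3,r); (4,20,l); (8,6,l); (8,7,r); (11,4,r); (11,8,l); (12,11,r); (19,15,l); (19,18,r); (20,1,l); (20,3,r)
step 2: rule r1; match: 0->11, 1->8, 2->6, 3->7, 4->4; deleted nodes 6, 8; deleted edges (8,6,l); (8,7,r); (11,8,l); added nodes 21; added edges (11,21,l); (21,4,r); (21,7,l); result: nodes: 1:D, 3:T, 4:A, 7:D, 11:A, 12:A, 15:T, 18:T, 19:A, 20:A, 21:A edges: (4,3,r); (4,20,l); (11,4,r); (11,21,l); (12,11,r); (19,15,l); (19,18,r); (20,1,l); (20,3,r); (21,4,r); (21,7,l)
final:
nodes: 1:D, 3:T, 4:A, 7:D, 11:A, 12:A, 15:T, 18:T, 19:A, 20:A, 21:A
edges: (4,3,r); (4,20,l); (11,4,r); (11,21,l); (12,11,r); (19,15,l); (19,18,r); (20,1,l); (20,3,r); (21,4,r); (21,7,l)


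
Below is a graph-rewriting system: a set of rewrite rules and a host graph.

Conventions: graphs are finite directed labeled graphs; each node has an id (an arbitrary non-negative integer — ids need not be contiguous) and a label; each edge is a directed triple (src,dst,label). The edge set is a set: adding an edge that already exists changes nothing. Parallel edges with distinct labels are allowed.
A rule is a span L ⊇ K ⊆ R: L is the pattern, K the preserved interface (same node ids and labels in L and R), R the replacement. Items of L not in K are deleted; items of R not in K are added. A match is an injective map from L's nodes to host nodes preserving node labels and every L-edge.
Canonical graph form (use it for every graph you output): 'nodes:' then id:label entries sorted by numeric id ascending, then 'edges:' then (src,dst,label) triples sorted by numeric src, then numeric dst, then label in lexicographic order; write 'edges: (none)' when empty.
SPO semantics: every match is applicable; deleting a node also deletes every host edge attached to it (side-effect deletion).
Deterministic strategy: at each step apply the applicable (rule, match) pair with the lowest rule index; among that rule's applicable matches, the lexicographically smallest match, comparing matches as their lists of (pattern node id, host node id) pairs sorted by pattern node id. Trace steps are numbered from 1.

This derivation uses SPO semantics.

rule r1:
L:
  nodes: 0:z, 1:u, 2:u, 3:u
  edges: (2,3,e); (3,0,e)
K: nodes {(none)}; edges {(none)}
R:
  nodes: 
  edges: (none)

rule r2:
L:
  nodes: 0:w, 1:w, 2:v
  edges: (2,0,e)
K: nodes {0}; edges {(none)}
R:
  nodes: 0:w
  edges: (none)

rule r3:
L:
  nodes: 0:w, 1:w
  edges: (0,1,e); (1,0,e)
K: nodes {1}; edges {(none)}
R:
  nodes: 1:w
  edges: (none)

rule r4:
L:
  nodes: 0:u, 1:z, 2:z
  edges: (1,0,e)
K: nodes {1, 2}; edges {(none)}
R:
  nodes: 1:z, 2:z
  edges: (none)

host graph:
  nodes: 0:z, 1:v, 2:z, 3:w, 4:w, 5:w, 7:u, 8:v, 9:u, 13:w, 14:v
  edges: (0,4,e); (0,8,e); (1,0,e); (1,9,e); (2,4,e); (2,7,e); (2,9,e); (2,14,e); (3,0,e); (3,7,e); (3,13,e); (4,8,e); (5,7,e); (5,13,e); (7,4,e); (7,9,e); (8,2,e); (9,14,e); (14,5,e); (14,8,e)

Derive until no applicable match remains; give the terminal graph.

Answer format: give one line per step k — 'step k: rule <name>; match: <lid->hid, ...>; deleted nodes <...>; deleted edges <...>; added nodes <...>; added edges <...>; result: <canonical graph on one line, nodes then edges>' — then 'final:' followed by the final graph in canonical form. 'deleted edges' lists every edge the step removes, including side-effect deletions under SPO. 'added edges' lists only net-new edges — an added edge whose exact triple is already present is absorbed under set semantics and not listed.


step 1: rule r2; match: 0->5, 1->3, 2->14; deleted nodes 3, 14; deleted edges (2,14,e); (3,0,e); (3,7,e); (3,13,e); (9,14,e); (14,5,e); (14,8,e); added nodes (none); added edges (none); result: nodes: 0:z, 1:v, 2:z, 4:w, 5:w, 7:u, 8:v, 9:u, 13:w edges: (0,4,e); (0,8,e); (1,0,e); (1,9,e); (2,4,e); (2,7,e); (2,9,e); (4,8,e); (5,7,e); (5,13,e); (7,4,e); (7,9,e); (8,2,e)
step 2: rule r4; match: 0->7, 1->2, 2->0; deleted nodes 7; deleted edges (2,7,e); (5,7,e); (7,4,e); (7,9,e); added nodes (none); added edges (none); result: nodes: 0:z, 1:v, 2:z, 4:w, 5:w, 8:v, 9:u, 13:w edges: (0,4,e); (0,8,e); (1,0,e); (1,9,e); (2,4,e); (2,9,e); (4,8,e); (5,13,e); (8,2,e)
step 3: rule r4; match: 0->9, 1->2, 2->0; deleted nodes 9; deleted edges (1,9,e); (2,9,e); added nodes (none); added edges (none); result: nodes: 0:z, 1:v, 2:z, 4:w, 5:w, 8:v, 13:w edges: (0,4,e); (0,8,e); (1,0,e); (2,4,e); (4,8,e); (5,13,e); (8,2,e)
final:
nodes: 0:z, 1:v, 2:z, 4:w, 5:w, 8:v, 13:w
edges: (0,4,e); (0,8,e); (1,0,e); (2,4,e); (4,8,e); (5,13,e); (8,2,e)


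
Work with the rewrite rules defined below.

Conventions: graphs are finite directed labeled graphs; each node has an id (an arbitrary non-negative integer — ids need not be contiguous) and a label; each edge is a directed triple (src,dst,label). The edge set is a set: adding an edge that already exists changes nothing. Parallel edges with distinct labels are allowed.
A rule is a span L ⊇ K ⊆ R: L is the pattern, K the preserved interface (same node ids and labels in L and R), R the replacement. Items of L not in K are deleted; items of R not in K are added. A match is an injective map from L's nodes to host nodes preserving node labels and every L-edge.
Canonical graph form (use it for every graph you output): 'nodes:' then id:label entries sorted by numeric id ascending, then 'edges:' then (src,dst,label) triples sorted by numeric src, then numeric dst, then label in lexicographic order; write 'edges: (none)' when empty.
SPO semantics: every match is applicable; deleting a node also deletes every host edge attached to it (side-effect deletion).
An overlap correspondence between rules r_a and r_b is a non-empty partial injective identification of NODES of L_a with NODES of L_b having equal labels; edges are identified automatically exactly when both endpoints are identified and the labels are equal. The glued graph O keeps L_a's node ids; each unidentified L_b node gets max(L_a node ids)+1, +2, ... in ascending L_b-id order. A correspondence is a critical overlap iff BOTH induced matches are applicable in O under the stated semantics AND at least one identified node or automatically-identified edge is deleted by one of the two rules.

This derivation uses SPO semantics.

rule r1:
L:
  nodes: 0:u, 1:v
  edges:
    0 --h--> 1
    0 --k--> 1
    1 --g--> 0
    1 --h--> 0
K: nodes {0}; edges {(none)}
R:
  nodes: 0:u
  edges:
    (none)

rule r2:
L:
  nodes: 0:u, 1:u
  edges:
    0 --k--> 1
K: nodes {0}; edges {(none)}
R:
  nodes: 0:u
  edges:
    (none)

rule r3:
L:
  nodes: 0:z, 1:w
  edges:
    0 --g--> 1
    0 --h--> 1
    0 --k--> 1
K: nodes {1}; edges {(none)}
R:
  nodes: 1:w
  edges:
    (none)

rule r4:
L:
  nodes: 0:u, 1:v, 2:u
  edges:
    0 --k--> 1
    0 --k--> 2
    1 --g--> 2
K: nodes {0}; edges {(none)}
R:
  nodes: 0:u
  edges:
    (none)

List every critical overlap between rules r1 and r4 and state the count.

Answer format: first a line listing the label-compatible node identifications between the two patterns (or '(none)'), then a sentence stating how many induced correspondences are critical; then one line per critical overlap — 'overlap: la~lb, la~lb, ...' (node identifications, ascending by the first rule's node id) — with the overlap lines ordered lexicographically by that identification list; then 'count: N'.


label-compatible node identifications between L(r1) and L(r4): 0~0, 0~2, 1~1
4 of the induced correspondences are critical overlaps of r1 and r4.
overlap: 0~0, 1~1
overlap: 0~2
overlap: 0~2, 1~1
overlap: 1~1
count: 4


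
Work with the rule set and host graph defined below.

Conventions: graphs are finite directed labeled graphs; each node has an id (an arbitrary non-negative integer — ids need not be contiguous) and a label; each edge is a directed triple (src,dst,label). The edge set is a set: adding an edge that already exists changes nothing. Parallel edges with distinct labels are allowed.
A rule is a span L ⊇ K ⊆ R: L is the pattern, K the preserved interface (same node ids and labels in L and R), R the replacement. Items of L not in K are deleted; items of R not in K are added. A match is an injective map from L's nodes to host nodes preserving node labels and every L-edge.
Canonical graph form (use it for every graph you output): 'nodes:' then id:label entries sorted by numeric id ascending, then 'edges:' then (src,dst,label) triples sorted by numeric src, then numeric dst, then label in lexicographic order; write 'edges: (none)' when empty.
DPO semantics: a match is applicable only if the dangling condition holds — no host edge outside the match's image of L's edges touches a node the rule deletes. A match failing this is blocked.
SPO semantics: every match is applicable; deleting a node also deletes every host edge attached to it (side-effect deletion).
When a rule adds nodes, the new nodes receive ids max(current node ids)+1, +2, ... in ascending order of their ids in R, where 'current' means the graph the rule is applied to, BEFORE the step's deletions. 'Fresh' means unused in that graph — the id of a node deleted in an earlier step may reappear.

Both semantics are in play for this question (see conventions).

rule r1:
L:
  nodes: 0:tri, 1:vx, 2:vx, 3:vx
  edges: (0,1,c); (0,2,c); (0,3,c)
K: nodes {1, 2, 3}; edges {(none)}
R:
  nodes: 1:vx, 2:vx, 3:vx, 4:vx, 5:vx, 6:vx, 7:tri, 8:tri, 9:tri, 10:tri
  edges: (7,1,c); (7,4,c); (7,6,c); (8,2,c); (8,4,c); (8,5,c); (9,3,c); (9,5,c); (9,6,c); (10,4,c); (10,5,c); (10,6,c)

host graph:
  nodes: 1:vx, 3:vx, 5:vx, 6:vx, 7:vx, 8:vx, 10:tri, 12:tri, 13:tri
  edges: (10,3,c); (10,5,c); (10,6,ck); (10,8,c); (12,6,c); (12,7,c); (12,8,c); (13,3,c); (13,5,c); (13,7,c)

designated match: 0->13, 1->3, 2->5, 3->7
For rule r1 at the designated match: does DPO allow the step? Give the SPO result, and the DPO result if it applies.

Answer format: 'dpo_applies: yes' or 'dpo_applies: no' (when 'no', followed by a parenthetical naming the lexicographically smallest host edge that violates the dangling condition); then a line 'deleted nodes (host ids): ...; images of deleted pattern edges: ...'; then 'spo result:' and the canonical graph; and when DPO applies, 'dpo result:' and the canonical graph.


dpo_applies: yes
deleted nodes (host ids): 13; images of deleted pattern edges: (13,3,c); (13,5,c); (13,7,c)
spo result:
nodes: 1:vx, 3:vx, 5:vx, 6:vx, 7:vx, 8:vx, 10:tri, 12:tri, 14:vx, 15:vx, 16:vx, 17:tri, 18:tri, 19:tri, 20:tri
edges: (10,3,c); (10,5,c); (10,6,ck); (10,8,c); (12,6,c); (12,7,c); (12,8,c); (17,3,c); (17,14,c); (17,16,c); (18,5,c); (18,14,c); (18,15,c); (19,7,c); (19,15,c); (19,16,c); (20,14,c); (20,15,c); (20,16,c)
dpo result:
nodes: 1:vx, 3:vx, 5:vx, 6:vx, 7:vx, 8:vx, 10:tri, 12:tri, 14:vx, 15:vx, 16:vx, 17:tri, 18:tri, 19:tri, 20:tri
edges: (10,3,c); (10,5,c); (10,6,ck); (10,8,c); (12,6,c); (12,7,c); (12,8,c); (17,3,c); (17,14,c); (17,16,c); (18,5,c); (18,14,c); (18,15,c); (19,7,c); (19,15,c); (19,16,c); (20,14,c); (20,15,c); (20,16,c)


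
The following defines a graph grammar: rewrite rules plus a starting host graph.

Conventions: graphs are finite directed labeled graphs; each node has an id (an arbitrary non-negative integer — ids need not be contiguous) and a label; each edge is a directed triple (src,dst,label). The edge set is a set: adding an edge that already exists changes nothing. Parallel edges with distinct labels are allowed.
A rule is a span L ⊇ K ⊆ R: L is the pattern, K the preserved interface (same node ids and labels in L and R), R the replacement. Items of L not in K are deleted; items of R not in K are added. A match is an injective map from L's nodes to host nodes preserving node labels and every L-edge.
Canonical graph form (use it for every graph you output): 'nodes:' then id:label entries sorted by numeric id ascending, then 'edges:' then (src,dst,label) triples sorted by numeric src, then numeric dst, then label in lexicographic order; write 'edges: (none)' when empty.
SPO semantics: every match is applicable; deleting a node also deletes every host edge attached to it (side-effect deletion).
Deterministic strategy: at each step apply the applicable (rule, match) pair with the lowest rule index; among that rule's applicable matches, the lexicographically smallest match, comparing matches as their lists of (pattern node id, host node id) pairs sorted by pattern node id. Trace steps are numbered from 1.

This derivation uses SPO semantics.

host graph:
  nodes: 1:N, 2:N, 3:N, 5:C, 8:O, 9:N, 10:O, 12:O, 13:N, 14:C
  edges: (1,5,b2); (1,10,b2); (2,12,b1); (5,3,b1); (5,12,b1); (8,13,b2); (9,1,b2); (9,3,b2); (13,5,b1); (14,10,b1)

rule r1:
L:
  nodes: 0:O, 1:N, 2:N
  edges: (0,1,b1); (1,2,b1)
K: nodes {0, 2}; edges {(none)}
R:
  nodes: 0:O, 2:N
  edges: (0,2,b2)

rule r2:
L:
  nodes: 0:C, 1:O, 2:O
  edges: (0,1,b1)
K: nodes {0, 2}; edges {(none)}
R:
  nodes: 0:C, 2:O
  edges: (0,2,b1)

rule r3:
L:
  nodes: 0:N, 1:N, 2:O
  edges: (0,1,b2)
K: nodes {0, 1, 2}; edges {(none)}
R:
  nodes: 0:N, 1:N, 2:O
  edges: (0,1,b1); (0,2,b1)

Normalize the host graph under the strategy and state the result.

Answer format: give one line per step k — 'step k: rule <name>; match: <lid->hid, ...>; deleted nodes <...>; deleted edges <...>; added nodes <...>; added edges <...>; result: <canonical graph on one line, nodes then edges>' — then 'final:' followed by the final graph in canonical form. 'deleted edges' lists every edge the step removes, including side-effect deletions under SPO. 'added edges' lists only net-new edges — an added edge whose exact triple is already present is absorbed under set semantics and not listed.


step 1: rule r2; match: 0->5, 1->12, 2->8; deleted nodes 12; deleted edges (2,12,b1); (5,12,b1); added nodes (none); added edges (5,8,b1); result: nodes: 1:N, 2:N, 3:N, 5:C, 8:O, 9:N, 10:O, 13:N, 14:C edges: (1,5,b2); (1,10,b2); (5,3,b1); (5,8,b1); (8,13,b2); (9,1,b2); (9,3,b2); (13,5,b1); (14,10,b1)
step 2: rule r2; match: 0->5, 1->8, 2->10; deleted nodes 8; deleted edges (5,8,b1); (8,13,b2); added nodes (none); added edges (5,10,b1); result: nodes: 1:N, 2:N, 3:N, 5:C, 9:N, 10:O, 13:N, 14:C edges: (1,5,b2); (1,10,b2); (5,3,b1); (5,10,b1); (9,1,b2); (9,3,b2); (13,5,b1); (14,10,b1)
step 3: rule r3; match: 0->9, 1->1, 2->10; deleted nodes (none); deleted edges (9,1,b2); added nodes (none); added edges (9,1,b1); (9,10,b1); result: nodes: 1:N, 2:N, 3:N, 5:C, 9:N, 10:O, 13:N, 14:C edges: (1,5,b2); (1,10,b2); (5,3,b1); (5,10,b1); (9,1,b1); (9,3,b2); (9,10,b1); (13,5,b1); (14,10,b1)
step 4: rule r3; match: 0->9, 1->3, 2->10; deleted nodes (none); deleted edges (9,3,b2); added nodes (none); added edges (9,3,b1); result: nodes: 1:N, 2:N, 3:N, 5:C, 9:N, 10:O, 13:N, 14:C edges: (1,5,b2); (1,10,b2); (5,3,b1); (5,10,b1); (9,1,b1); (9,3,b1); (9,10,b1); (13,5,b1); (14,10,b1)
final:
nodes: 1:N, 2:N, 3:N, 5:C, 9:N, 10:O, 13:N, 14:C
edges: (1,5,b2); (1,10,b2); (5,3,b1); (5,10,b1); (9,1,b1); (9,3,b1); (9,10,b1); (13,5,b1); (14,10,b1)


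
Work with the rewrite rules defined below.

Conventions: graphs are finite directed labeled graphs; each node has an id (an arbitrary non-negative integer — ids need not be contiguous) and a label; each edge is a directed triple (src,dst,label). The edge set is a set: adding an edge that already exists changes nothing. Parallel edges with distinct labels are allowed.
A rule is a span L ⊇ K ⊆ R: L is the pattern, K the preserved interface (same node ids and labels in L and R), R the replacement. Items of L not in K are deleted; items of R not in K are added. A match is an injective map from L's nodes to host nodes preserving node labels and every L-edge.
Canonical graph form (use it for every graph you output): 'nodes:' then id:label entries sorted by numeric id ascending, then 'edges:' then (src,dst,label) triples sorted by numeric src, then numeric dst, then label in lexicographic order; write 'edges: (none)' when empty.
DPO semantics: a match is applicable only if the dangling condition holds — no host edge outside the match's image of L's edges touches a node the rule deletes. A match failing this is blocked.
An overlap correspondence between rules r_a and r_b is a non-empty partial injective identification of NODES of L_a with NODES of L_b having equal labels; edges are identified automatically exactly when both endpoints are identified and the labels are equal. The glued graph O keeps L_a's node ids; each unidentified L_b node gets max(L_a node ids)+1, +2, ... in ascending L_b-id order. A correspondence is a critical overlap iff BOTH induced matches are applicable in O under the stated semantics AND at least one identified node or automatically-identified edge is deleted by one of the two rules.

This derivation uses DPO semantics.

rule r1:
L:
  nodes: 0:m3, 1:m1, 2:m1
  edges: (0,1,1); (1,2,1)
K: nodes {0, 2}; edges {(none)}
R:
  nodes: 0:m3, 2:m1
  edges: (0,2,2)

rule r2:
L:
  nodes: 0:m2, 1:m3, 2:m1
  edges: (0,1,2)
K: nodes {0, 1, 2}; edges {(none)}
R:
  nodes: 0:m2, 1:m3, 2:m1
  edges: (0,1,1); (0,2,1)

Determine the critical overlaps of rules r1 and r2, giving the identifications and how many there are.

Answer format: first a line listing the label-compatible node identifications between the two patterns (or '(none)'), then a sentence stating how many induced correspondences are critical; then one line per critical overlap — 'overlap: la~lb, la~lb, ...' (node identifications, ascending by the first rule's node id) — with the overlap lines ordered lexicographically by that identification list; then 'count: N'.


label-compatible node identifications between L(r1) and L(r2): 0~1, 1~2, 2~2
2 of the induced correspondences are critical overlaps of r1 and r2.
overlap: 0~1, 1~2
overlap: 1~2
count: 2


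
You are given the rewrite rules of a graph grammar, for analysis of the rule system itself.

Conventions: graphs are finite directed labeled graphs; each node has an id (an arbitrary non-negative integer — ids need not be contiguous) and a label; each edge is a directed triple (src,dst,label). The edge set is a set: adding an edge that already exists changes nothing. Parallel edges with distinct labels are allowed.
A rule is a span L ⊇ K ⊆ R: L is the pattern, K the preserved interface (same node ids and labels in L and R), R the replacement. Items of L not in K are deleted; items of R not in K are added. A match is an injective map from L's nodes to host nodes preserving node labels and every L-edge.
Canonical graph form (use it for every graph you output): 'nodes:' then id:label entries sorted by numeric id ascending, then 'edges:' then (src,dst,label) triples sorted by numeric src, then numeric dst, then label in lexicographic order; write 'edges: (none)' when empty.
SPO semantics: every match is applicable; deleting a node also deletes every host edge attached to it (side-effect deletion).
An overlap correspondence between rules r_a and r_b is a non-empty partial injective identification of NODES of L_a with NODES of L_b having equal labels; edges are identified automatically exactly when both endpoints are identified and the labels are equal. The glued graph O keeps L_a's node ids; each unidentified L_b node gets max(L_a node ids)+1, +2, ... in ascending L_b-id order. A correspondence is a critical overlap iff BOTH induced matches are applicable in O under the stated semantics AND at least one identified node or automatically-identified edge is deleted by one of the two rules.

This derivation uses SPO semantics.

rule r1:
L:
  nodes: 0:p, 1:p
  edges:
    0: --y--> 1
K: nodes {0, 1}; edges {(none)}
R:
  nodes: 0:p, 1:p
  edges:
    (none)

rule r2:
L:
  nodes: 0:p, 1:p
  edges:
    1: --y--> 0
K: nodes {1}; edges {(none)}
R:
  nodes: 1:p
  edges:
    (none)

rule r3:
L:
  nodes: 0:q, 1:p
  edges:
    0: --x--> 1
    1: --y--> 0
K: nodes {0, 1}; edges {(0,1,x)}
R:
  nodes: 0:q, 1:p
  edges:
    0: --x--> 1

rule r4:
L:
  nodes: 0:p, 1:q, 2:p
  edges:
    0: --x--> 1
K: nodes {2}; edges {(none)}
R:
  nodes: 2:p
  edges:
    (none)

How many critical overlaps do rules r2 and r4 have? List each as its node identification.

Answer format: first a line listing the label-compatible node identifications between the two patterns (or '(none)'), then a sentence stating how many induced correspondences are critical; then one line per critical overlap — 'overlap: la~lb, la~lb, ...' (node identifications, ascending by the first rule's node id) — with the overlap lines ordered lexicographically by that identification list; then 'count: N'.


label-compatible node identifications between L(r2) and L(r4): 0~0, 0~2, 1~0, 1~2
5 of the induced correspondences are critical overlaps of r2 and r4.
overlap: 0~0
overlap: 0~0, 1~2
overlap: 0~2
overlap: 0~2, 1~0
overlap: 1~0
count: 5
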